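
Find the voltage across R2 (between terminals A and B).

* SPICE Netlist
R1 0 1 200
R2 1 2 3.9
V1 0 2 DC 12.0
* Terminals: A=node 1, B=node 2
R1 and R2 are in series across V1 (node 0 → node 1 → node 2), and the output A–B is taken across R2, so this is a voltage divider.
Series current: I = V1/(R1 + R2) = 12/(200 + 3.9) = 12/203.9 = 0.05885 A
V_R2 = I × R2 = V1 × R2/(R1 + R2) = 12 × 3.9/203.9 = 0.2295 V

Final answer: 0.2295 V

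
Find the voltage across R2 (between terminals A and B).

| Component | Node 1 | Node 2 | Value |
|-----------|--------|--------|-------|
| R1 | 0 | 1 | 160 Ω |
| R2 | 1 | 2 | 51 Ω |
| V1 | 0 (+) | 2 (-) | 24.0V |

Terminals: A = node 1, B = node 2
R1 and R2 are in series across V1 (node 0 → node 1 → node 2), and the output A–B is taken across R2, so this is a voltage divider.
Series current: I = V1/(R1 + R2) = 24/(160 + 51) = 24/211 = 0.1137 A
V_R2 = I × R2 = V1 × R2/(R1 + R2) = 24 × 51/211 = 5.801 V

Final answer: 5.801 V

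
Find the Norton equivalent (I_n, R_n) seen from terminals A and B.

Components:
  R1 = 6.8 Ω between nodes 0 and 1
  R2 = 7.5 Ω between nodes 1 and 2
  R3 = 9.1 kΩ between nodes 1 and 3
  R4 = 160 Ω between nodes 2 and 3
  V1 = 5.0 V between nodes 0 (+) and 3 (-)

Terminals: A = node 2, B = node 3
Find the Thévenin equivalent first; then I_n = V_th/R_th and R_n = R_th.
Step 1 — V_th is the open-circuit voltage V_A - V_B (nothing connected across the terminals).
Nodal analysis, taking node 3 as the 0 V reference.
Source V1 fixes V_0 = 5 V.
KCL at each unknown node (sum of currents leaving = 0; resistances in Ω):
  Node 1: (V_1 - 5)/6.8 + (V_1 - V_2)/7.5 + (V_1 - 0)/9100 = 0
  Node 2: (V_2 - V_1)/7.5 + (V_2 - 0)/160 = 0
Collecting terms (coefficients in siemens):
  0.2805·V_1 - 0.1333·V_2 = 0.7353
  0.1396·V_2 - 0.1333·V_1 = 0
Determinant D = (0.2805)(0.1396) - (-0.1333)(-0.1333) = 0.02138
V_1 = [(0.7353)(0.1396) - (-0.1333)(0)]/D = 4.801 V
V_2 = [(0.2805)(0) - (0.7353)(-0.1333)]/D = 4.586 V
V_th = V_2 - V_3 = 4.586 - 0 = 4.586 V
Step 2 — R_th: zero the source — replace V1 by a short circuit (node 3 merges into node 0) — and find the resistance seen between A (node 2) and B (node 0).
Reduce the network between node 2 (A) and node 0 (B) by series/parallel combination:
  Rp1 = R1 ‖ R3 (parallel, both between nodes 0 and 1) = 1/(1/6.8 + 1/9100) = 6.795 Ω
  Rs1 = R2 + Rp1 (series, joined only at node 1) = 7.5 + 6.795 = 14.29 Ω
  Rp2 = R4 ‖ Rs1 (parallel, both between nodes 0 and 2) = 1/(1/160 + 1/14.29) = 13.12 Ω
R_th = 13.12 Ω
I_n = V_th/R_th = 4.586/13.12 = 0.3495 A, and R_n = R_th = 13.12 Ω

Final answer: I_n = 0.3495 A, R_n = 13.12 Ω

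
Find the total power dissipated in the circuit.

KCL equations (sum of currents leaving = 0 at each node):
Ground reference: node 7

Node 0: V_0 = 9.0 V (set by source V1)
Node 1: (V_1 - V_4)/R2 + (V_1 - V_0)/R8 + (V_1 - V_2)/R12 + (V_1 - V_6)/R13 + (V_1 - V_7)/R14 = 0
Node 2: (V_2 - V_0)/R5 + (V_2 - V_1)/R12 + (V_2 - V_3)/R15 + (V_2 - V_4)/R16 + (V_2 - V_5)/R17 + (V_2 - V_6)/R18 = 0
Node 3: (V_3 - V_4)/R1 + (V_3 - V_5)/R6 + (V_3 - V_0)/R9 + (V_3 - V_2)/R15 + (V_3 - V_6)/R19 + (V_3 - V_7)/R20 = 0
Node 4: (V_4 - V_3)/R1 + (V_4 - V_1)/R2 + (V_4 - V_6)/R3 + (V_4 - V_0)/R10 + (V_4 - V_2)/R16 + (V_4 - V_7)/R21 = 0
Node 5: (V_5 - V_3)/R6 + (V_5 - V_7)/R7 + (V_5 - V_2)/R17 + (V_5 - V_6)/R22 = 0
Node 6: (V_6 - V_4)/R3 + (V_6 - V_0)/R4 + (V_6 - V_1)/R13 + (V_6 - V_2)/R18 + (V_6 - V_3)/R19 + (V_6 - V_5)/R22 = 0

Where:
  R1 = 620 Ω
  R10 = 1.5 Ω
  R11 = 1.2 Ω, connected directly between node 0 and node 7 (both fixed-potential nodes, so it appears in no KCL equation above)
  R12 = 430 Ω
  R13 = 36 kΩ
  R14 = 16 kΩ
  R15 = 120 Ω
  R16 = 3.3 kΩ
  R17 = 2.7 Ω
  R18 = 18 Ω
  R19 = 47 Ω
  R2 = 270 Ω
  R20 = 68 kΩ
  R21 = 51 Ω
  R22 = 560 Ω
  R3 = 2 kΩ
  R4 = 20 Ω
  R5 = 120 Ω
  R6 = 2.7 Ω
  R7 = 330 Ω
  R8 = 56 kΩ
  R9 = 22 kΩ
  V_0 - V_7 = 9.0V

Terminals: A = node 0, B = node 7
Nodal analysis, taking node 7 as the 0 V reference.
Source V1 fixes V_0 = 9 V.
KCL at each unknown node (sum of currents leaving = 0; resistances in Ω):
  Node 1: (V_1 - V_4)/270 + (V_1 - 9)/56000 + (V_1 - V_2)/430 + (V_1 - V_6)/36000 + (V_1 - 0)/16000 = 0
  Node 2: (V_2 - 9)/120 + (V_2 - V_1)/430 + (V_2 - V_3)/120 + (V_2 - V_4)/3300 + (V_2 - V_5)/2.7 + (V_2 - V_6)/18 = 0
  Node 3: (V_3 - V_4)/620 + (V_3 - V_5)/2.7 + (V_3 - 9)/22000 + (V_3 - V_2)/120 + (V_3 - V_6)/47 + (V_3 - 0)/68000 = 0
  Node 4: (V_4 - V_3)/620 + (V_4 - V_1)/270 + (V_4 - V_6)/2000 + (V_4 - 9)/1.5 + (V_4 - V_2)/3300 + (V_4 - 0)/51 = 0
  Node 5: (V_5 - V_3)/2.7 + (V_5 - 0)/330 + (V_5 - V_2)/2.7 + (V_5 - V_6)/560 = 0
  Node 6: (V_6 - V_4)/2000 + (V_6 - 9)/20 + (V_6 - V_1)/36000 + (V_6 - V_2)/18 + (V_6 - V_3)/47 + (V_6 - V_5)/560 = 0
Collecting terms (coefficients in siemens):
  0.006137·V_1 - 0.002326·V_2 - 0.003704·V_4 - 0.00002778·V_6 = 0.0001607
  0.4452·V_2 - 0.002326·V_1 - 0.008333·V_3 - 0.000303·V_4 - 0.3704·V_5 - 0.05556·V_6 = 0.075
  0.4017·V_3 - 0.008333·V_2 - 0.001613·V_4 - 0.3704·V_5 - 0.02128·V_6 = 0.0004091
  0.6924·V_4 - 0.003704·V_1 - 0.000303·V_2 - 0.001613·V_3 - 0.0005·V_6 = 6
  0.7456·V_5 - 0.3704·V_2 - 0.3704·V_3 - 0.001786·V_6 = 0
  0.1291·V_6 - 0.00002778·V_1 - 0.05556·V_2 - 0.02128·V_3 - 0.0005·V_4 - 0.001786·V_5 = 0.45
Solving these 6 simultaneous equations (Gaussian elimination) gives:
  V_1 = 8.516 V, V_2 = 8.384 V, V_3 = 8.352 V, V_4 = 8.74 V
  V_5 = 8.334 V, V_6 = 8.618 V
Power in each resistor, P = (ΔV)²/R:
  P_R1 = (8.352 - 8.74)²/620 = 0.0002437 W
  P_R2 = (8.516 - 8.74)²/270 = 0.0001858 W
  P_R3 = (8.74 - 8.618)²/2000 = 0.000007528 W
  P_R4 = (9 - 8.618)²/20 = 0.007305 W
  P_R5 = (9 - 8.384)²/120 = 0.003165 W
  P_R6 = (8.352 - 8.334)²/2.7 = 0.0001127 W
  P_R7 = (8.334 - 0)²/330 = 0.2105 W
  P_R8 = (9 - 8.516)²/56000 = 0.000004175 W
  P_R9 = (9 - 8.352)²/22000 = 0.0000191 W
  P_R10 = (9 - 8.74)²/1.5 = 0.0449 W
  P_R11 = (9 - 0)²/1.2 = 67.5 W
  P_R12 = (8.516 - 8.384)²/430 = 0.000041 W
  P_R13 = (8.516 - 8.618)²/36000 = 0.000000285 W
  P_R14 = (8.516 - 0)²/16000 = 0.004533 W
  P_R15 = (8.384 - 8.352)²/120 = 0.000008503 W
  P_R16 = (8.384 - 8.74)²/3300 = 0.00003857 W
  P_R17 = (8.384 - 8.334)²/2.7 = 0.0009032 W
  P_R18 = (8.384 - 8.618)²/18 = 0.003044 W
  P_R19 = (8.352 - 8.618)²/47 = 0.001506 W
  P_R20 = (8.352 - 0)²/68000 = 0.001026 W
  P_R21 = (8.74 - 0)²/51 = 1.498 W
  P_R22 = (8.334 - 8.618)²/560 = 0.0001435 W
P_total = P_R1 + P_R2 + P_R3 + P_R4 + P_R5 + P_R6 + P_R7 + P_R8 + P_R9 + P_R10 + P_R11 + P_R12 + P_R13 + P_R14 + P_R15 + P_R16 + P_R17 + P_R18 + P_R19 + P_R20 + P_R21 + P_R22 = 69.28 W

Final answer: 69.28 W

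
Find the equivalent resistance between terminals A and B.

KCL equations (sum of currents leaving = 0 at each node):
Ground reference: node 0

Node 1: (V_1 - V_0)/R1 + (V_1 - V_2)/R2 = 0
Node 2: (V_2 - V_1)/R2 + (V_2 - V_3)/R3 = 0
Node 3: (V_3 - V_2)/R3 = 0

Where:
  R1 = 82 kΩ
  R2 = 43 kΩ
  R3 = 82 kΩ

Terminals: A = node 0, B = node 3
Reduce the network between node 0 (A) and node 3 (B) by series/parallel combination:
  Rs1 = R1 + R2 (series, joined only at node 1) = 82000 + 43000 = 125000 Ω
  Rs2 = R3 + Rs1 (series, joined only at node 2) = 82000 + 125000 = 207000 Ω
R_eq = 207 kΩ

Final answer: 207 kΩ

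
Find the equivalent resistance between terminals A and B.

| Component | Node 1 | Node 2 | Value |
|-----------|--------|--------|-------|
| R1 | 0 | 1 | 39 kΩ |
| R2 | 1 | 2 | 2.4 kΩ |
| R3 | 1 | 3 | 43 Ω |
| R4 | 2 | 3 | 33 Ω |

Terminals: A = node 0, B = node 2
Reduce the network between node 0 (A) and node 2 (B) by series/parallel combination:
  Rs1 = R3 + R4 (series, joined only at node 3) = 43 + 33 = 76 Ω
  Rp1 = R2 ‖ Rs1 (parallel, both between nodes 1 and 2) = 1/(1/2400 + 1/76) = 73.67 Ω
  Rs2 = R1 + Rp1 (series, joined only at node 1) = 39000 + 73.67 = 39070 Ω
R_eq = 39.07 kΩ

Final answer: 39.07 kΩ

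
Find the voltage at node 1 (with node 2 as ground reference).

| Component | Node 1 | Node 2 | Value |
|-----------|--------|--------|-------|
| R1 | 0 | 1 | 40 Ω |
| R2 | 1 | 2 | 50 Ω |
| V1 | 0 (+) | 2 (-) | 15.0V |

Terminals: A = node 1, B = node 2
Nodal analysis, taking node 2 as the 0 V reference.
Source V1 fixes V_0 = 15 V.
KCL at each unknown node (sum of currents leaving = 0; resistances in Ω):
  Node 1: (V_1 - 15)/40 + (V_1 - 0)/50 = 0
Collecting terms: 0.045 × V_1 = 0.375  =>  V_1 = 8.333 V
The requested potential is V_1 = 8.333 V.

Final answer: V_1 = 8.333 V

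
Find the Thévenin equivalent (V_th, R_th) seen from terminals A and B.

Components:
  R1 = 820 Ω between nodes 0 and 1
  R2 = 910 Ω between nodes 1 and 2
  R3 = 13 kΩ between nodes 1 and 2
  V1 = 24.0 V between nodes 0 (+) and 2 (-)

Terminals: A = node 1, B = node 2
Step 1 — V_th is the open-circuit voltage V_A - V_B (nothing connected across the terminals).
Nodal analysis, taking node 2 as the 0 V reference.
Source V1 fixes V_0 = 24 V.
KCL at each unknown node (sum of currents leaving = 0; resistances in Ω):
  Node 1: (V_1 - 24)/820 + (V_1 - 0)/910 + (V_1 - 0)/13000 = 0
Collecting terms: 0.002395 × V_1 = 0.02927  =>  V_1 = 12.22 V
V_th = V_1 - V_2 = 12.22 - 0 = 12.22 V
Step 2 — R_th: zero the source — replace V1 by a short circuit (node 2 merges into node 0) — and find the resistance seen between A (node 1) and B (node 0).
Reduce the network between node 1 (A) and node 0 (B) by series/parallel combination:
  Rp1 = R1 ‖ R2 ‖ R3 (parallel, all between nodes 0 and 1) = 1/(1/820 + 1/910 + 1/13000) = 417.5 Ω
R_th = 417.5 Ω

Final answer: V_th = 12.22 V, R_th = 417.5 Ω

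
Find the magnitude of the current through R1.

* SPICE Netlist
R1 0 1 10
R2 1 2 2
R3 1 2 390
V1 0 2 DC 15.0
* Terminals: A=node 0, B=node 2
Nodal analysis, taking node 2 as the 0 V reference.
Source V1 fixes V_0 = 15 V.
KCL at each unknown node (sum of currents leaving = 0; resistances in Ω):
  Node 1: (V_1 - 15)/10 + (V_1 - 0)/2 + (V_1 - 0)/390 = 0
Collecting terms: 0.6026 × V_1 = 1.5  =>  V_1 = 2.489 V
I_R1 = (V_0 - V_1)/R1 = (15 - 2.489)/10 = 1.251 A
|I_R1| = 1.251 A

Final answer: |I_R1| = 1.251 A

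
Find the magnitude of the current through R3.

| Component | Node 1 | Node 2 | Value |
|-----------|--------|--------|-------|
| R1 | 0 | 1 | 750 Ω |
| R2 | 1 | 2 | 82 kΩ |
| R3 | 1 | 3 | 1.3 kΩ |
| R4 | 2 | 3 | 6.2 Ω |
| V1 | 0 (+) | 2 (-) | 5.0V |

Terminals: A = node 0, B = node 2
Nodal analysis, taking node 2 as the 0 V reference.
Source V1 fixes V_0 = 5 V.
KCL at each unknown node (sum of currents leaving = 0; resistances in Ω):
  Node 1: (V_1 - 5)/750 + (V_1 - 0)/82000 + (V_1 - V_3)/1300 = 0
  Node 3: (V_3 - V_1)/1300 + (V_3 - 0)/6.2 = 0
Collecting terms (coefficients in siemens):
  0.002115·V_1 - 0.0007692·V_3 = 0.006667
  0.1621·V_3 - 0.0007692·V_1 = 0
Determinant D = (0.002115)(0.1621) - (-0.0007692)(-0.0007692) = 0.0003421
V_1 = [(0.006667)(0.1621) - (-0.0007692)(0)]/D = 3.158 V
V_3 = [(0.002115)(0) - (0.006667)(-0.0007692)]/D = 0.01499 V
I_R3 = (V_1 - V_3)/R3 = (3.158 - 0.01499)/1300 = 0.002418 A
|I_R3| = 0.002418 A

Final answer: |I_R3| = 0.002418 A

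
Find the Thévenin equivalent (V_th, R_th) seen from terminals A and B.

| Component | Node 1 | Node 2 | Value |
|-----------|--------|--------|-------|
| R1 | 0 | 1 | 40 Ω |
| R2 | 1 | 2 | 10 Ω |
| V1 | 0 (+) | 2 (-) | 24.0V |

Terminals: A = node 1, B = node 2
Step 1 — V_th is the open-circuit voltage V_A - V_B (nothing connected across the terminals).
Nodal analysis, taking node 2 as the 0 V reference.
Source V1 fixes V_0 = 24 V.
KCL at each unknown node (sum of currents leaving = 0; resistances in Ω):
  Node 1: (V_1 - 24)/40 + (V_1 - 0)/10 = 0
Collecting terms: 0.125 × V_1 = 0.6  =>  V_1 = 4.8 V
V_th = V_1 - V_2 = 4.8 - 0 = 4.8 V
Step 2 — R_th: zero the source — replace V1 by a short circuit (node 2 merges into node 0) — and find the resistance seen between A (node 1) and B (node 0).
Reduce the network between node 1 (A) and node 0 (B) by series/parallel combination:
  Rp1 = R1 ‖ R2 (parallel, both between nodes 0 and 1) = 1/(1/40 + 1/10) = 8 Ω
R_th = 8 Ω

Final answer: V_th = 4.8 V, R_th = 8 Ω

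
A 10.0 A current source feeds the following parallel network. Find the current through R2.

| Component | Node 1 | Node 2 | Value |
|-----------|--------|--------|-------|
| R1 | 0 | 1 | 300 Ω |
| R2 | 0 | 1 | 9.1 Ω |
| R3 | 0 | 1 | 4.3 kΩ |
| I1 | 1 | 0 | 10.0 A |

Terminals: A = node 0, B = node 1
All resistors sit directly between nodes 0 and 1, so they are in parallel and share one voltage V; the full source current 10 A splits among them.
1/R_par = 1/300 + 1/9.1 + 1/4300 = 0.1135 S  =>  R_par = 8.814 Ω
V = I × R_par = 10 × 8.814 = 88.14 V
I_R2 = V/R2 = 88.14/9.1 = 9.686 A

Final answer: 9.686 A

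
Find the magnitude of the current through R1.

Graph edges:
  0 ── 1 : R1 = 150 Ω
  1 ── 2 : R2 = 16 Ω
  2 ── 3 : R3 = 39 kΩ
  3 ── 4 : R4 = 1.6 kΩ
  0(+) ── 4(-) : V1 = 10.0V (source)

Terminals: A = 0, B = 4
Nodal analysis, taking node 4 as the 0 V reference.
Source V1 fixes V_0 = 10 V.
KCL at each unknown node (sum of currents leaving = 0; resistances in Ω):
  Node 1: (V_1 - 10)/150 + (V_1 - V_2)/16 = 0
  Node 2: (V_2 - V_1)/16 + (V_2 - V_3)/39000 = 0
  Node 3: (V_3 - V_2)/39000 + (V_3 - 0)/1600 = 0
Collecting terms (coefficients in siemens):
  0.06917·V_1 - 0.0625·V_2 = 0.06667
  0.06253·V_2 - 0.0625·V_1 - 0.00002564·V_3 = 0
  0.0006506·V_3 - 0.00002564·V_2 = 0
Solving these 3 simultaneous equations (Gaussian elimination) gives:
  V_1 = 9.963 V, V_2 = 9.959 V, V_3 = 0.3925 V
I_R1 = (V_0 - V_1)/R1 = (10 - 9.963)/150 = 0.0002453 A
|I_R1| = 0.0002453 A

Final answer: |I_R1| = 0.0002453 A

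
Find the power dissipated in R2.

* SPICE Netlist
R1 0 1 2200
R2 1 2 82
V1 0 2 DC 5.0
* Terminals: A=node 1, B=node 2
Nodal analysis, taking node 2 as the 0 V reference.
Source V1 fixes V_0 = 5 V.
KCL at each unknown node (sum of currents leaving = 0; resistances in Ω):
  Node 1: (V_1 - 5)/2200 + (V_1 - 0)/82 = 0
Collecting terms: 0.01265 × V_1 = 0.002273  =>  V_1 = 0.1797 V
I_R2 = (V_1 - V_2)/R2 = (0.1797 - 0)/82 = 0.002191 A
P_R2 = I_R2² × R2 = (0.002191)² × 82 = 0.0003937 W

Final answer: 0.0003937 W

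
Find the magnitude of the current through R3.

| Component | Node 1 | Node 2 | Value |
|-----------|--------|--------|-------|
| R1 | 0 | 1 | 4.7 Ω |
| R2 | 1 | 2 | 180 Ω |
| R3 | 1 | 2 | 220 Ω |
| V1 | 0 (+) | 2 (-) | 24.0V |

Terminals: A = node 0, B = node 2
Nodal analysis, taking node 2 as the 0 V reference.
Source V1 fixes V_0 = 24 V.
KCL at each unknown node (sum of currents leaving = 0; resistances in Ω):
  Node 1: (V_1 - 24)/4.7 + (V_1 - 0)/180 + (V_1 - 0)/220 = 0
Collecting terms: 0.2229 × V_1 = 5.106  =>  V_1 = 22.91 V
I_R3 = (V_1 - V_2)/R3 = (22.91 - 0)/220 = 0.1041 A
|I_R3| = 0.1041 A

Final answer: |I_R3| = 0.1041 A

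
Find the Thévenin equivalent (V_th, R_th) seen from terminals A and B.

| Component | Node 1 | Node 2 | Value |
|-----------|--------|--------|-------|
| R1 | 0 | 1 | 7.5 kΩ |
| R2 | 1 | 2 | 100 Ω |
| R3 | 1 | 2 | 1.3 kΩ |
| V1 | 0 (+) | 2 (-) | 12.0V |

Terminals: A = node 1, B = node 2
Step 1 — V_th is the open-circuit voltage V_A - V_B (nothing connected across the terminals).
Nodal analysis, taking node 2 as the 0 V reference.
Source V1 fixes V_0 = 12 V.
KCL at each unknown node (sum of currents leaving = 0; resistances in Ω):
  Node 1: (V_1 - 12)/7500 + (V_1 - 0)/100 + (V_1 - 0)/1300 = 0
Collecting terms: 0.0109 × V_1 = 0.0016  =>  V_1 = 0.1468 V
V_th = V_1 - V_2 = 0.1468 - 0 = 0.1468 V
Step 2 — R_th: zero the source — replace V1 by a short circuit (node 2 merges into node 0) — and find the resistance seen between A (node 1) and B (node 0).
Reduce the network between node 1 (A) and node 0 (B) by series/parallel combination:
  Rp1 = R1 ‖ R2 ‖ R3 (parallel, all between nodes 0 and 1) = 1/(1/7500 + 1/100 + 1/1300) = 91.72 Ω
R_th = 91.72 Ω

Final answer: V_th = 0.1468 V, R_th = 91.72 Ω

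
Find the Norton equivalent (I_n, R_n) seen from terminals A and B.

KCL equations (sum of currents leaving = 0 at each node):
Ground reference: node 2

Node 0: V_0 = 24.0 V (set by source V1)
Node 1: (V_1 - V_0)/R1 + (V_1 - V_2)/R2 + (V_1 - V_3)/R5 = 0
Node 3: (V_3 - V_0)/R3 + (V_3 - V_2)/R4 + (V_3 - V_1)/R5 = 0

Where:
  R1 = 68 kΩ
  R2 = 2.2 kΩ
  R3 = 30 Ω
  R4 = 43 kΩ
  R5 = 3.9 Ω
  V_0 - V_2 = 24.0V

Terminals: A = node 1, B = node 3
Find the Thévenin equivalent first; then I_n = V_th/R_th and R_n = R_th.
Step 1 — V_th is the open-circuit voltage V_A - V_B (nothing connected across the terminals).
Nodal analysis, taking node 2 as the 0 V reference.
Source V1 fixes V_0 = 24 V.
KCL at each unknown node (sum of currents leaving = 0; resistances in Ω):
  Node 1: (V_1 - 24)/68000 + (V_1 - 0)/2200 + (V_1 - V_3)/3.9 = 0
  Node 3: (V_3 - 24)/30 + (V_3 - 0)/43000 + (V_3 - V_1)/3.9 = 0
Collecting terms (coefficients in siemens):
  0.2569·V_1 - 0.2564·V_3 = 0.0003529
  0.2898·V_3 - 0.2564·V_1 = 0.8
Determinant D = (0.2569)(0.2898) - (-0.2564)(-0.2564) = 0.008689
V_1 = [(0.0003529)(0.2898) - (-0.2564)(0.8)]/D = 23.62 V
V_3 = [(0.2569)(0.8) - (0.0003529)(-0.2564)]/D = 23.66 V
V_th = V_1 - V_3 = 23.62 - 23.66 = -0.04185 V
Step 2 — R_th: zero the source — replace V1 by a short circuit (node 2 merges into node 0) — and find the resistance seen between A (node 1) and B (node 3).
Reduce the network between node 1 (A) and node 3 (B) by series/parallel combination:
  Rp1 = R1 ‖ R2 (parallel, both between nodes 0 and 1) = 1/(1/68000 + 1/2200) = 2131 Ω
  Rp2 = R3 ‖ R4 (parallel, both between nodes 0 and 3) = 1/(1/30 + 1/43000) = 29.98 Ω
  Rs1 = Rp1 + Rp2 (series, joined only at node 0) = 2131 + 29.98 = 2161 Ω
  Rp3 = R5 ‖ Rs1 (parallel, both between nodes 1 and 3) = 1/(1/3.9 + 1/2161) = 3.893 Ω
R_th = 3.893 Ω
I_n = V_th/R_th = -0.04185/3.893 = -0.01075 A, and R_n = R_th = 3.893 Ω

Final answer: I_n = -0.01075 A, R_n = 3.893 Ω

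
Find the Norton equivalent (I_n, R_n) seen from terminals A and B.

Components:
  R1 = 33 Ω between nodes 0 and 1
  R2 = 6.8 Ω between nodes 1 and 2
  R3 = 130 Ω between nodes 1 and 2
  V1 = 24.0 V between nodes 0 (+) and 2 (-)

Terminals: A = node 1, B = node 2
Find the Thévenin equivalent first; then I_n = V_th/R_th and R_n = R_th.
Step 1 — V_th is the open-circuit voltage V_A - V_B (nothing connected across the terminals).
Nodal analysis, taking node 2 as the 0 V reference.
Source V1 fixes V_0 = 24 V.
KCL at each unknown node (sum of currents leaving = 0; resistances in Ω):
  Node 1: (V_1 - 24)/33 + (V_1 - 0)/6.8 + (V_1 - 0)/130 = 0
Collecting terms: 0.1851 × V_1 = 0.7273  =>  V_1 = 3.93 V
V_th = V_1 - V_2 = 3.93 - 0 = 3.93 V
Step 2 — R_th: zero the source — replace V1 by a short circuit (node 2 merges into node 0) — and find the resistance seen between A (node 1) and B (node 0).
Reduce the network between node 1 (A) and node 0 (B) by series/parallel combination:
  Rp1 = R1 ‖ R2 ‖ R3 (parallel, all between nodes 0 and 1) = 1/(1/33 + 1/6.8 + 1/130) = 5.404 Ω
R_th = 5.404 Ω
I_n = V_th/R_th = 3.93/5.404 = 0.7273 A, and R_n = R_th = 5.404 Ω

Final answer: I_n = 0.7273 A, R_n = 5.404 Ω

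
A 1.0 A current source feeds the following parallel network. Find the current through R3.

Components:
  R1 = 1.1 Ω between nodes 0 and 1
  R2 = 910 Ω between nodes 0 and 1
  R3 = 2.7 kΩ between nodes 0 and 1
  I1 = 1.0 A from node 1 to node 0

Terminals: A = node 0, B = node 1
All resistors sit directly between nodes 0 and 1, so they are in parallel and share one voltage V; the full source current 1 A splits among them.
1/R_par = 1/1.1 + 1/910 + 1/2700 = 0.9106 S  =>  R_par = 1.098 Ω
V = I × R_par = 1 × 1.098 = 1.098 V
I_R3 = V/R3 = 1.098/2700 = 0.0004068 A

Final answer: 0.0004068 A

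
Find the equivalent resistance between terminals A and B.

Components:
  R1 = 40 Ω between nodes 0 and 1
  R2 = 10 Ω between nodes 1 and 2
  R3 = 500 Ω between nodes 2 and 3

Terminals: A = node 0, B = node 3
Reduce the network between node 0 (A) and node 3 (B) by series/parallel combination:
  Rs1 = R1 + R2 (series, joined only at node 1) = 40 + 10 = 50 Ω
  Rs2 = R3 + Rs1 (series, joined only at node 2) = 500 + 50 = 550 Ω
R_eq = 550 Ω

Final answer: 550 Ω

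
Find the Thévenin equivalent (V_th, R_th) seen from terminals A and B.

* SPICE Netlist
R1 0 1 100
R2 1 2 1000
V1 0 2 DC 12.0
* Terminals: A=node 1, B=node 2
Step 1 — V_th is the open-circuit voltage V_A - V_B (nothing connected across the terminals).
Nodal analysis, taking node 2 as the 0 V reference.
Source V1 fixes V_0 = 12 V.
KCL at each unknown node (sum of currents leaving = 0; resistances in Ω):
  Node 1: (V_1 - 12)/100 + (V_1 - 0)/1000 = 0
Collecting terms: 0.011 × V_1 = 0.12  =>  V_1 = 10.91 V
V_th = V_1 - V_2 = 10.91 - 0 = 10.91 V
Step 2 — R_th: zero the source — replace V1 by a short circuit (node 2 merges into node 0) — and find the resistance seen between A (node 1) and B (node 0).
Reduce the network between node 1 (A) and node 0 (B) by series/parallel combination:
  Rp1 = R1 ‖ R2 (parallel, both between nodes 0 and 1) = 1/(1/100 + 1/1000) = 90.91 Ω
R_th = 90.91 Ω

Final answer: V_th = 10.91 V, R_th = 90.91 Ω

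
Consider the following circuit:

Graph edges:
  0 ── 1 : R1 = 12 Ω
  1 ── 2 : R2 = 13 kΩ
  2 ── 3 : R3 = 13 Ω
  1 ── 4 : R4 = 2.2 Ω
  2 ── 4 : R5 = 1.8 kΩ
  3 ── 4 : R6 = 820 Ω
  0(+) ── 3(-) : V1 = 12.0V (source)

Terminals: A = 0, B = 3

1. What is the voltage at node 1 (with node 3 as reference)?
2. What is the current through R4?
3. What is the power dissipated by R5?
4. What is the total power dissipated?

Nodal analysis, taking node 3 as the 0 V reference.
Source V1 fixes V_0 = 12 V.
KCL at each unknown node (sum of currents leaving = 0; resistances in Ω):
  Node 1: (V_1 - 12)/12 + (V_1 - V_2)/13000 + (V_1 - V_4)/2.2 = 0
  Node 2: (V_2 - V_1)/13000 + (V_2 - 0)/13 + (V_2 - V_4)/1800 = 0
  Node 4: (V_4 - V_1)/2.2 + (V_4 - V_2)/1800 + (V_4 - 0)/820 = 0
Collecting terms (coefficients in siemens):
  0.538·V_1 - 0.00007692·V_2 - 0.4545·V_4 = 1
  0.07756·V_2 - 0.00007692·V_1 - 0.0005556·V_4 = 0
  0.4563·V_4 - 0.4545·V_1 - 0.0005556·V_2 = 0
Solving these 3 simultaneous equations (Gaussian elimination) gives:
  V_1 = 11.74 V, V_2 = 0.09542 V, V_4 = 11.7 V
Part 1:
  Read off the nodal solution: V_1 = 11.74 V
Part 2:
  I_R4 = (V_1 - V_4)/R4 = (11.74 - 11.7)/2.2 = 0.02071 A
  Magnitude: I_R4 = 0.02071 A
Part 3:
  I_R5 = (V_2 - V_4)/R5 = (0.09542 - 11.7)/1800 = -0.006444 A
  P_R5 = I_R5² × R5 = (-0.006444)² × 1800 = 0.07475 W
Part 4:
  Power in each resistor, P = (ΔV)²/R:
    P_R1 = (12 - 11.74)²/12 = 0.0056 W
    P_R2 = (11.74 - 0.09542)²/13000 = 0.01043 W
    P_R3 = (0.09542 - 0)²/13 = 0.0007004 W
    P_R4 = (11.74 - 11.7)²/2.2 = 0.0009433 W
    P_R5 = (0.09542 - 11.7)²/1800 = 0.07475 W
    P_R6 = (0 - 11.7)²/820 = 0.1668 W
  P_total = P_R1 + P_R2 + P_R3 + P_R4 + P_R5 + P_R6 = 0.2592 W

Final answers:
1. V_1 = 11.74 V
2. I_R4 = 0.02071 A
3. P_R5 = 0.07475 W
4. P_total = 0.2592 W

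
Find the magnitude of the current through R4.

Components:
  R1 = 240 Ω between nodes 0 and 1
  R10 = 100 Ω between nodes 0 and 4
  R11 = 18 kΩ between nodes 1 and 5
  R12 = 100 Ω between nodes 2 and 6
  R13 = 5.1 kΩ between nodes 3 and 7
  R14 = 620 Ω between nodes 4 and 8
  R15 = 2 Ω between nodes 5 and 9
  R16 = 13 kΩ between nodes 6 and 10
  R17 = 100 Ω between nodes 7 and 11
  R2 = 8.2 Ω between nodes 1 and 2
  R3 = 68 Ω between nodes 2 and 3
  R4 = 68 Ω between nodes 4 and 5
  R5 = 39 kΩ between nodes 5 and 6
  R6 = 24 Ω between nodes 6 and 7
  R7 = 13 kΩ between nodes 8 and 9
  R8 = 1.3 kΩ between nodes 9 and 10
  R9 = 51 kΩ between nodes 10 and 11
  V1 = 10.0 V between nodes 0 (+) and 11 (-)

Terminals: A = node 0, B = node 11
Nodal analysis, taking node 11 as the 0 V reference.
Source V1 fixes V_0 = 10 V.
KCL at each unknown node (sum of currents leaving = 0; resistances in Ω):
  Node 1: (V_1 - 10)/240 + (V_1 - V_2)/8.2 + (V_1 - V_5)/18000 = 0
  Node 2: (V_2 - V_1)/8.2 + (V_2 - V_3)/68 + (V_2 - V_6)/100 = 0
  Node 3: (V_3 - V_2)/68 + (V_3 - V_7)/5100 = 0
  Node 4: (V_4 - V_5)/68 + (V_4 - 10)/100 + (V_4 - V_8)/620 = 0
  Node 5: (V_5 - V_4)/68 + (V_5 - V_6)/39000 + (V_5 - V_1)/18000 + (V_5 - V_9)/2 = 0
  Node 6: (V_6 - V_5)/39000 + (V_6 - V_7)/24 + (V_6 - V_2)/100 + (V_6 - V_10)/13000 = 0
  Node 7: (V_7 - V_6)/24 + (V_7 - V_3)/5100 + (V_7 - 0)/100 = 0
  Node 8: (V_8 - V_9)/13000 + (V_8 - V_4)/620 = 0
  Node 9: (V_9 - V_8)/13000 + (V_9 - V_10)/1300 + (V_9 - V_5)/2 = 0
  Node 10: (V_10 - V_9)/1300 + (V_10 - 0)/51000 + (V_10 - V_6)/13000 = 0
Collecting terms (coefficients in siemens):
  0.1262·V_1 - 0.122·V_2 - 0.00005556·V_5 = 0.04167
  0.1467·V_2 - 0.122·V_1 - 0.01471·V_3 - 0.01·V_6 = 0
  0.0149·V_3 - 0.01471·V_2 - 0.0001961·V_7 = 0
  0.02632·V_4 - 0.01471·V_5 - 0.001613·V_8 = 0.1
  0.5148·V_5 - 0.00005556·V_1 - 0.01471·V_4 - 0.00002564·V_6 - 0.5·V_9 = 0
  0.05177·V_6 - 0.01·V_2 - 0.00002564·V_5 - 0.04167·V_7 - 0.00007692·V_10 = 0
  0.05186·V_7 - 0.0001961·V_3 - 0.04167·V_6 = 0
  0.00169·V_8 - 0.001613·V_4 - 0.00007692·V_9 = 0
  0.5008·V_9 - 0.5·V_5 - 0.00007692·V_8 - 0.0007692·V_10 = 0
  0.0008658·V_10 - 0.00007692·V_6 - 0.0007692·V_9 = 0
Solving these 10 simultaneous equations (Gaussian elimination) gives:
  V_1 = 4.959 V, V_2 = 4.785 V, V_3 = 4.751 V, V_4 = 9.889 V
  V_5 = 9.814 V, V_6 = 2.708 V, V_7 = 2.194 V, V_8 = 9.886 V
  V_9 = 9.813 V, V_10 = 8.959 V
I_R4 = (V_4 - V_5)/R4 = (9.889 - 9.814)/68 = 0.001103 A
|I_R4| = 0.001103 A

Final answer: |I_R4| = 0.001103 A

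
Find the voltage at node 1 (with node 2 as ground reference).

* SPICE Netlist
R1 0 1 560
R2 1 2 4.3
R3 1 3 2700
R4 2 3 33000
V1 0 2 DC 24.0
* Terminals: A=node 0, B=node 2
Nodal analysis, taking node 2 as the 0 V reference.
Source V1 fixes V_0 = 24 V.
KCL at each unknown node (sum of currents leaving = 0; resistances in Ω):
  Node 1: (V_1 - 24)/560 + (V_1 - 0)/4.3 + (V_1 - V_3)/2700 = 0
  Node 3: (V_3 - V_1)/2700 + (V_3 - 0)/33000 = 0
Collecting terms (coefficients in siemens):
  0.2347·V_1 - 0.0003704·V_3 = 0.04286
  0.0004007·V_3 - 0.0003704·V_1 = 0
Determinant D = (0.2347)(0.0004007) - (-0.0003704)(-0.0003704) = 0.00009391
V_1 = [(0.04286)(0.0004007) - (-0.0003704)(0)]/D = 0.1829 V
V_3 = [(0.2347)(0) - (0.04286)(-0.0003704)]/D = 0.169 V
The requested potential is V_1 = 0.1829 V.

Final answer: V_1 = 0.1829 V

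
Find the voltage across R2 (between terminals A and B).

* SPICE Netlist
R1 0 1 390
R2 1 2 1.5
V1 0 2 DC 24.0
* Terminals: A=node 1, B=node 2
R1 and R2 are in series across V1 (node 0 → node 1 → node 2), and the output A–B is taken across R2, so this is a voltage divider.
Series current: I = V1/(R1 + R2) = 24/(390 + 1.5) = 24/391.5 = 0.0613 A
V_R2 = I × R2 = V1 × R2/(R1 + R2) = 24 × 1.5/391.5 = 0.09195 V

Final answer: 0.09195 V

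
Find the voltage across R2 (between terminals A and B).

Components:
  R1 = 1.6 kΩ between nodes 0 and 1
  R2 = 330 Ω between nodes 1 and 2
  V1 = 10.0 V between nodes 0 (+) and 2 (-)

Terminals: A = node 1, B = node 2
R1 and R2 are in series across V1 (node 0 → node 1 → node 2), and the output A–B is taken across R2, so this is a voltage divider.
Series current: I = V1/(R1 + R2) = 10/(1600 + 330) = 10/1930 = 0.005181 A
V_R2 = I × R2 = V1 × R2/(R1 + R2) = 10 × 330/1930 = 1.71 V

Final answer: 1.71 V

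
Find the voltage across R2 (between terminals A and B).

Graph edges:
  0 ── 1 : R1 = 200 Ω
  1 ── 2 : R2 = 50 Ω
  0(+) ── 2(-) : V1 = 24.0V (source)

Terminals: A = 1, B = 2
R1 and R2 are in series across V1 (node 0 → node 1 → node 2), and the output A–B is taken across R2, so this is a voltage divider.
Series current: I = V1/(R1 + R2) = 24/(200 + 50) = 24/250 = 0.096 A
V_R2 = I × R2 = V1 × R2/(R1 + R2) = 24 × 50/250 = 4.8 V

Final answer: 4.8 V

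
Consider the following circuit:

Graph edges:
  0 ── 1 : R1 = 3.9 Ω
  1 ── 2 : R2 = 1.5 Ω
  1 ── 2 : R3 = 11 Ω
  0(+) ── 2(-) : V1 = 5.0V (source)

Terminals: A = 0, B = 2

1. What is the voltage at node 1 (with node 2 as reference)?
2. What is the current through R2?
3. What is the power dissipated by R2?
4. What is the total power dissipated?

Nodal analysis, taking node 2 as the 0 V reference.
Source V1 fixes V_0 = 5 V.
KCL at each unknown node (sum of currents leaving = 0; resistances in Ω):
  Node 1: (V_1 - 5)/3.9 + (V_1 - 0)/1.5 + (V_1 - 0)/11 = 0
Collecting terms: 1.014 × V_1 = 1.282  =>  V_1 = 1.264 V
Part 1:
  Read off the nodal solution: V_1 = 1.264 V
Part 2:
  I_R2 = (V_1 - V_2)/R2 = (1.264 - 0)/1.5 = 0.8429 A
  Magnitude: I_R2 = 0.8429 A
Part 3:
  I_R2 = (V_1 - V_2)/R2 = (1.264 - 0)/1.5 = 0.8429 A
  P_R2 = I_R2² × R2 = (0.8429)² × 1.5 = 1.066 W
Part 4:
  Power in each resistor, P = (ΔV)²/R:
    P_R1 = (5 - 1.264)²/3.9 = 3.578 W
    P_R2 = (1.264 - 0)²/1.5 = 1.066 W
    P_R3 = (1.264 - 0)²/11 = 0.1453 W
  P_total = P_R1 + P_R2 + P_R3 = 4.789 W

Final answers:
1. V_1 = 1.264 V
2. I_R2 = 0.8429 A
3. P_R2 = 1.066 W
4. P_total = 4.789 W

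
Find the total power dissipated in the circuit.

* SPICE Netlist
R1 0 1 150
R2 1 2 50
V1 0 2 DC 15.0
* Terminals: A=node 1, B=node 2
Nodal analysis, taking node 2 as the 0 V reference.
Source V1 fixes V_0 = 15 V.
KCL at each unknown node (sum of currents leaving = 0; resistances in Ω):
  Node 1: (V_1 - 15)/150 + (V_1 - 0)/50 = 0
Collecting terms: 0.02667 × V_1 = 0.1  =>  V_1 = 3.75 V
Power in each resistor, P = (ΔV)²/R:
  P_R1 = (15 - 3.75)²/150 = 0.8438 W
  P_R2 = (3.75 - 0)²/50 = 0.2812 W
P_total = P_R1 + P_R2 = 1.125 W

Final answer: 1.125 W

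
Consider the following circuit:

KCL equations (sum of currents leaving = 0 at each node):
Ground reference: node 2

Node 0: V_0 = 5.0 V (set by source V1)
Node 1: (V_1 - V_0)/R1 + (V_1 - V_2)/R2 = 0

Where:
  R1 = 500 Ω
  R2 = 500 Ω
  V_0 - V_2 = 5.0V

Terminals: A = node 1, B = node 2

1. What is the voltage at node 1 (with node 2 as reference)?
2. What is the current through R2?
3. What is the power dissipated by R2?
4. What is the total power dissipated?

Nodal analysis, taking node 2 as the 0 V reference.
Source V1 fixes V_0 = 5 V.
KCL at each unknown node (sum of currents leaving = 0; resistances in Ω):
  Node 1: (V_1 - 5)/500 + (V_1 - 0)/500 = 0
Collecting terms: 0.004 × V_1 = 0.01  =>  V_1 = 2.5 V
Part 1:
  Read off the nodal solution: V_1 = 2.5 V
Part 2:
  I_R2 = (V_1 - V_2)/R2 = (2.5 - 0)/500 = 0.005 A
  Magnitude: I_R2 = 0.005 A
Part 3:
  I_R2 = (V_1 - V_2)/R2 = (2.5 - 0)/500 = 0.005 A
  P_R2 = I_R2² × R2 = (0.005)² × 500 = 0.0125 W
Part 4:
  Power in each resistor, P = (ΔV)²/R:
    P_R1 = (5 - 2.5)²/500 = 0.0125 W
    P_R2 = (2.5 - 0)²/500 = 0.0125 W
  P_total = P_R1 + P_R2 = 0.025 W

Final answers:
1. V_1 = 2.5 V
2. I_R2 = 0.005 A
3. P_R2 = 0.0125 W
4. P_total = 0.025 W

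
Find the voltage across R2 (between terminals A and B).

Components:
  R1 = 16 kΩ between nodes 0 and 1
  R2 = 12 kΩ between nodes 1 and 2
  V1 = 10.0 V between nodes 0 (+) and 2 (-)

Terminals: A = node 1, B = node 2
R1 and R2 are in series across V1 (node 0 → node 1 → node 2), and the output A–B is taken across R2, so this is a voltage divider.
Series current: I = V1/(R1 + R2) = 10/(16000 + 12000) = 10/28000 = 0.0003571 A
V_R2 = I × R2 = V1 × R2/(R1 + R2) = 10 × 12000/28000 = 4.286 V

Final answer: 4.286 V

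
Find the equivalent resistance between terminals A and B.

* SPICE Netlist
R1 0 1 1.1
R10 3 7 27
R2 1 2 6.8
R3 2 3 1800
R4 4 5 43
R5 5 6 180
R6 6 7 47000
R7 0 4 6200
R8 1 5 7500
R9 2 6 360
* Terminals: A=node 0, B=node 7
The network is not a plain series/parallel combination. Inject a 1 A test current into terminal A (node 0) and return it from terminal B (node 7); then R_eq = V_A / (1 A).
Nodal analysis, taking node 7 as the 0 V reference.
Current source I_test pushes 1 A into node 0 and draws it out of node 7.
KCL at each unknown node (sum of currents leaving = 0; resistances in Ω):
  Node 0: (V_0 - V_1)/1.1 + (V_0 - V_4)/6200 - 1 = 0
  Node 1: (V_1 - V_0)/1.1 + (V_1 - V_2)/6.8 + (V_1 - V_5)/7500 = 0
  Node 2: (V_2 - V_1)/6.8 + (V_2 - V_3)/1800 + (V_2 - V_6)/360 = 0
  Node 3: (V_3 - V_2)/1800 + (V_3 - 0)/27 = 0
  Node 4: (V_4 - V_0)/6200 + (V_4 - V_5)/43 = 0
  Node 5: (V_5 - V_1)/7500 + (V_5 - V_4)/43 + (V_5 - V_6)/180 = 0
  Node 6: (V_6 - V_2)/360 + (V_6 - V_5)/180 + (V_6 - 0)/47000 = 0
Collecting terms (coefficients in siemens):
  0.9093·V_0 - 0.9091·V_1 - 0.0001613·V_4 = 1
  1.056·V_1 - 0.9091·V_0 - 0.1471·V_2 - 0.0001333·V_5 = 0
  0.1504·V_2 - 0.1471·V_1 - 0.0005556·V_3 - 0.002778·V_6 = 0
  0.03759·V_3 - 0.0005556·V_2 = 0
  0.02342·V_4 - 0.0001613·V_0 - 0.02326·V_5 = 0
  0.02894·V_5 - 0.0001333·V_1 - 0.02326·V_4 - 0.005556·V_6 = 0
  0.008355·V_6 - 0.002778·V_2 - 0.005556·V_5 = 0
Solving these 7 simultaneous equations (Gaussian elimination) gives:
  V_0 = 1767 V, V_1 = 1766 V, V_2 = 1759 V, V_3 = 26 V
  V_4 = 1749 V, V_5 = 1749 V, V_6 = 1748 V
R_eq = V_0 / 1 A = 1767 Ω = 1.767 kΩ

Final answer: 1.767 kΩ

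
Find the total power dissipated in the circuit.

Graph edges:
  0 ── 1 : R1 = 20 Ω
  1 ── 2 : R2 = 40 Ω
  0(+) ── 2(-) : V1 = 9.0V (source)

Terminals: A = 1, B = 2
Nodal analysis, taking node 2 as the 0 V reference.
Source V1 fixes V_0 = 9 V.
KCL at each unknown node (sum of currents leaving = 0; resistances in Ω):
  Node 1: (V_1 - 9)/20 + (V_1 - 0)/40 = 0
Collecting terms: 0.075 × V_1 = 0.45  =>  V_1 = 6 V
Power in each resistor, P = (ΔV)²/R:
  P_R1 = (9 - 6)²/20 = 0.45 W
  P_R2 = (6 - 0)²/40 = 0.9 W
P_total = P_R1 + P_R2 = 1.35 W

Final answer: 1.35 W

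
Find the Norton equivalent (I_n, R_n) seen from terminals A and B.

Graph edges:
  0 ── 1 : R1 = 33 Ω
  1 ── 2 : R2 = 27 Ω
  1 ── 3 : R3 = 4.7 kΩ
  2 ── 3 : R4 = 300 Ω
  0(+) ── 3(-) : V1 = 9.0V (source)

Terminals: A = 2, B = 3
Find the Thévenin equivalent first; then I_n = V_th/R_th and R_n = R_th.
Step 1 — V_th is the open-circuit voltage V_A - V_B (nothing connected across the terminals).
Nodal analysis, taking node 3 as the 0 V reference.
Source V1 fixes V_0 = 9 V.
KCL at each unknown node (sum of currents leaving = 0; resistances in Ω):
  Node 1: (V_1 - 9)/33 + (V_1 - V_2)/27 + (V_1 - 0)/4700 = 0
  Node 2: (V_2 - V_1)/27 + (V_2 - 0)/300 = 0
Collecting terms (coefficients in siemens):
  0.06755·V_1 - 0.03704·V_2 = 0.2727
  0.04037·V_2 - 0.03704·V_1 = 0
Determinant D = (0.06755)(0.04037) - (-0.03704)(-0.03704) = 0.001355
V_1 = [(0.2727)(0.04037) - (-0.03704)(0)]/D = 8.123 V
V_2 = [(0.06755)(0) - (0.2727)(-0.03704)]/D = 7.452 V
V_th = V_2 - V_3 = 7.452 - 0 = 7.452 V
Step 2 — R_th: zero the source — replace V1 by a short circuit (node 3 merges into node 0) — and find the resistance seen between A (node 2) and B (node 0).
Reduce the network between node 2 (A) and node 0 (B) by series/parallel combination:
  Rp1 = R1 ‖ R3 (parallel, both between nodes 0 and 1) = 1/(1/33 + 1/4700) = 32.77 Ω
  Rs1 = R2 + Rp1 (series, joined only at node 1) = 27 + 32.77 = 59.77 Ω
  Rp2 = R4 ‖ Rs1 (parallel, both between nodes 0 and 2) = 1/(1/300 + 1/59.77) = 49.84 Ω
R_th = 49.84 Ω
I_n = V_th/R_th = 7.452/49.84 = 0.1495 A, and R_n = R_th = 49.84 Ω

Final answer: I_n = 0.1495 A, R_n = 49.84 Ω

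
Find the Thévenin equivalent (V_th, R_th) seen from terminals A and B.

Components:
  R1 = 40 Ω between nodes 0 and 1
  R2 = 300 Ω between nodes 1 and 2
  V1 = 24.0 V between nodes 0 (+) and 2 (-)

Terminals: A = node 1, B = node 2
Step 1 — V_th is the open-circuit voltage V_A - V_B (nothing connected across the terminals).
Nodal analysis, taking node 2 as the 0 V reference.
Source V1 fixes V_0 = 24 V.
KCL at each unknown node (sum of currents leaving = 0; resistances in Ω):
  Node 1: (V_1 - 24)/40 + (V_1 - 0)/300 = 0
Collecting terms: 0.02833 × V_1 = 0.6  =>  V_1 = 21.18 V
V_th = V_1 - V_2 = 21.18 - 0 = 21.18 V
Step 2 — R_th: zero the source — replace V1 by a short circuit (node 2 merges into node 0) — and find the resistance seen between A (node 1) and B (node 0).
Reduce the network between node 1 (A) and node 0 (B) by series/parallel combination:
  Rp1 = R1 ‖ R2 (parallel, both between nodes 0 and 1) = 1/(1/40 + 1/300) = 35.29 Ω
R_th = 35.29 Ω

Final answer: V_th = 21.18 V, R_th = 35.29 Ω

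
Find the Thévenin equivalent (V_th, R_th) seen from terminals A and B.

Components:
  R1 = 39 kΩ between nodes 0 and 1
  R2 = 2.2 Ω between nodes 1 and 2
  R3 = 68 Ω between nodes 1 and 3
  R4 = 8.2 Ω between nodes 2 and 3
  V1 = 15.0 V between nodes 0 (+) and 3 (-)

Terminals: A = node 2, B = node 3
Step 1 — V_th is the open-circuit voltage V_A - V_B (nothing connected across the terminals).
Nodal analysis, taking node 3 as the 0 V reference.
Source V1 fixes V_0 = 15 V.
KCL at each unknown node (sum of currents leaving = 0; resistances in Ω):
  Node 1: (V_1 - 15)/39000 + (V_1 - V_2)/2.2 + (V_1 - 0)/68 = 0
  Node 2: (V_2 - V_1)/2.2 + (V_2 - 0)/8.2 = 0
Collecting terms (coefficients in siemens):
  0.4693·V_1 - 0.4545·V_2 = 0.0003846
  0.5765·V_2 - 0.4545·V_1 = 0
Determinant D = (0.4693)(0.5765) - (-0.4545)(-0.4545) = 0.06393
V_1 = [(0.0003846)(0.5765) - (-0.4545)(0)]/D = 0.003469 V
V_2 = [(0.4693)(0) - (0.0003846)(-0.4545)]/D = 0.002735 V
V_th = V_2 - V_3 = 0.002735 - 0 = 0.002735 V
Step 2 — R_th: zero the source — replace V1 by a short circuit (node 3 merges into node 0) — and find the resistance seen between A (node 2) and B (node 0).
Reduce the network between node 2 (A) and node 0 (B) by series/parallel combination:
  Rp1 = R1 ‖ R3 (parallel, both between nodes 0 and 1) = 1/(1/39000 + 1/68) = 67.88 Ω
  Rs1 = R2 + Rp1 (series, joined only at node 1) = 2.2 + 67.88 = 70.08 Ω
  Rp2 = R4 ‖ Rs1 (parallel, both between nodes 0 and 2) = 1/(1/8.2 + 1/70.08) = 7.341 Ω
R_th = 7.341 Ω

Final answer: V_th = 0.002735 V, R_th = 7.341 Ω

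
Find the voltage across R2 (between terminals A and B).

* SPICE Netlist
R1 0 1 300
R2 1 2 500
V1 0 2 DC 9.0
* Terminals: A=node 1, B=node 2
R1 and R2 are in series across V1 (node 0 → node 1 → node 2), and the output A–B is taken across R2, so this is a voltage divider.
Series current: I = V1/(R1 + R2) = 9/(300 + 500) = 9/800 = 0.01125 A
V_R2 = I × R2 = V1 × R2/(R1 + R2) = 9 × 500/800 = 5.625 V

Final answer: 5.625 V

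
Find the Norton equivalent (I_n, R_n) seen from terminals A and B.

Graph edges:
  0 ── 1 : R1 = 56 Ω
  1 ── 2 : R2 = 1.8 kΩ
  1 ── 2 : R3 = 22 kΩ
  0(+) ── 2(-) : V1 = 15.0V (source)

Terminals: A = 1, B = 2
Find the Thévenin equivalent first; then I_n = V_th/R_th and R_n = R_th.
Step 1 — V_th is the open-circuit voltage V_A - V_B (nothing connected across the terminals).
Nodal analysis, taking node 2 as the 0 V reference.
Source V1 fixes V_0 = 15 V.
KCL at each unknown node (sum of currents leaving = 0; resistances in Ω):
  Node 1: (V_1 - 15)/56 + (V_1 - 0)/1800 + (V_1 - 0)/22000 = 0
Collecting terms: 0.01846 × V_1 = 0.2679  =>  V_1 = 14.51 V
V_th = V_1 - V_2 = 14.51 - 0 = 14.51 V
Step 2 — R_th: zero the source — replace V1 by a short circuit (node 2 merges into node 0) — and find the resistance seen between A (node 1) and B (node 0).
Reduce the network between node 1 (A) and node 0 (B) by series/parallel combination:
  Rp1 = R1 ‖ R2 ‖ R3 (parallel, all between nodes 0 and 1) = 1/(1/56 + 1/1800 + 1/22000) = 54.18 Ω
R_th = 54.18 Ω
I_n = V_th/R_th = 14.51/54.18 = 0.2679 A, and R_n = R_th = 54.18 Ω

Final answer: I_n = 0.2679 A, R_n = 54.18 Ω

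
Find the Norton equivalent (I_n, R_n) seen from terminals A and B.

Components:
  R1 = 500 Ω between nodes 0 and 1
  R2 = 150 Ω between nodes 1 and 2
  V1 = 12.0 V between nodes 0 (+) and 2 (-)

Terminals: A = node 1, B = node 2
Find the Thévenin equivalent first; then I_n = V_th/R_th and R_n = R_th.
Step 1 — V_th is the open-circuit voltage V_A - V_B (nothing connected across the terminals).
Nodal analysis, taking node 2 as the 0 V reference.
Source V1 fixes V_0 = 12 V.
KCL at each unknown node (sum of currents leaving = 0; resistances in Ω):
  Node 1: (V_1 - 12)/500 + (V_1 - 0)/150 = 0
Collecting terms: 0.008667 × V_1 = 0.024  =>  V_1 = 2.769 V
V_th = V_1 - V_2 = 2.769 - 0 = 2.769 V
Step 2 — R_th: zero the source — replace V1 by a short circuit (node 2 merges into node 0) — and find the resistance seen between A (node 1) and B (node 0).
Reduce the network between node 1 (A) and node 0 (B) by series/parallel combination:
  Rp1 = R1 ‖ R2 (parallel, both between nodes 0 and 1) = 1/(1/500 + 1/150) = 115.4 Ω
R_th = 115.4 Ω
I_n = V_th/R_th = 2.769/115.4 = 0.024 A, and R_n = R_th = 115.4 Ω

Final answer: I_n = 0.024 A, R_n = 115.4 Ω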